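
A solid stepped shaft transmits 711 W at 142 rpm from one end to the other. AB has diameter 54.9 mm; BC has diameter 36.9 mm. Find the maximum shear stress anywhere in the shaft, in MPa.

ω = 2π·142/60 = 14.87 rad/s, so T = P/ω = 711 / 14.87 = 47.81 N·m.
Under the same torque, τ_max = 16T/(πd³) is largest where d is smallest — segment BC (d = 36.9 mm).
τ_max = 16·47.81/(π·(0.0369)³) = 4.847×10^6 Pa.

4.85 MPa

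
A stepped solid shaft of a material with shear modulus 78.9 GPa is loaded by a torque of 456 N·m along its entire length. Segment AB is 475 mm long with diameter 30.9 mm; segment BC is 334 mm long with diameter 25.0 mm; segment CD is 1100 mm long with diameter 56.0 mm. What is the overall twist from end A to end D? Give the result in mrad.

J_AB = π(0.0309)⁴/32 = 8.95×10^-8 m⁴; J_BC = π(0.0250)⁴/32 = 3.83×10^-8 m⁴; J_CD = π(0.0560)⁴/32 = 9.65×10^-7 m⁴.
θ = (T/G)·Σ L_i/J_i = (456.0/78.9×10⁹)·(0.475/8.95×10^-8 + 0.334/3.83×10^-8 + 1.10/9.65×10^-7) = 0.08759 rad.

87.6 mrad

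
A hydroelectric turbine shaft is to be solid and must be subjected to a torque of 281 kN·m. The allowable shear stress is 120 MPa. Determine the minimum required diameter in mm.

For a solid shaft τ_max = 16T/(πd³), so d = (16T/(π τ_allow))^(1/3) = (16·281000/(π·1.20×10^8))^(1/3) = 0.2285 m.

228 mm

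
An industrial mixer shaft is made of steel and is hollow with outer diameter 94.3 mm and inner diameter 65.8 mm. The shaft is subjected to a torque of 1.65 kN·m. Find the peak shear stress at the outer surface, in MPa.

13.1 MPa

J = π(d_o⁴ − d_i⁴)/32 = π(0.0943⁴ − 0.0658⁴)/32 = 5.923×10^-6 m⁴.
τ_max = T·r/J = 1650 × 0.0471 / 5.923×10^-6 = 1.313×10^7 Pa.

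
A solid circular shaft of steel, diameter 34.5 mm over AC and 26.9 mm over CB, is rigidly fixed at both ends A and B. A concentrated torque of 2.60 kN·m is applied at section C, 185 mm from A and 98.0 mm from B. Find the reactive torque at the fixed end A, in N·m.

Compatibility: T_A·a/J_AC = T_B·b/J_CB with T_A + T_B = T₀.
J_AC = 1.39×10^-7 m⁴, J_CB = 5.14×10^-8 m⁴, so T_A = T₀·(J_AC/a)/((J_AC/a)+(J_CB/b)) = 1531 N·m, T_B = 1069 N·m.

1530 N·m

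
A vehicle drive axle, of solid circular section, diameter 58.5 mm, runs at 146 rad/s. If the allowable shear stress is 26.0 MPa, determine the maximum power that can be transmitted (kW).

149 kW

J = πd⁴/32 = π(0.0585)⁴/32 = 1.150×10^-6 m⁴.
T_max = τ_allow·J/r = 2.60×10^7 × 1.150×10^-6 / 0.0293 = 1022 N·m.
ω = 146 rad/s, so P_max = T_max·ω = 1.492×10^5 W.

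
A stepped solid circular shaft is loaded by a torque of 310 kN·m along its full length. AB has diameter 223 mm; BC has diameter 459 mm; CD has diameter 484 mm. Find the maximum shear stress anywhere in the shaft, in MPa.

142 MPa

Under the same torque, τ_max = 16T/(πd³) is largest where d is smallest — segment AB (d = 223 mm).
τ_max = 16·310000/(π·(0.223)³) = 1.424×10^8 Pa.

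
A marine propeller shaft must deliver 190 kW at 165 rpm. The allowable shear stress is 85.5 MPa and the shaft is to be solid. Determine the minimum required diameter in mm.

ω = 2π·165/60 = 17.28 rad/s, so T = P/ω = 190×10³ / 17.28 = 11000 N·m.
For a solid shaft τ_max = 16T/(πd³), so d = (16T/(π τ_allow))^(1/3) = (16·11000/(π·8.55×10^7))^(1/3) = 0.08685 m.

86.8 mm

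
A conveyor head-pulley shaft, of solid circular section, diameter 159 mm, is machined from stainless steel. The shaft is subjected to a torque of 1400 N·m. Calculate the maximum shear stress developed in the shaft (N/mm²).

1.77 N/mm²

J = πd⁴/32 = π(0.159)⁴/32 = 6.275×10^-5 m⁴.
τ_max = T·r/J = 1400 × 0.0795 / 6.275×10^-5 = 1.774×10^6 Pa.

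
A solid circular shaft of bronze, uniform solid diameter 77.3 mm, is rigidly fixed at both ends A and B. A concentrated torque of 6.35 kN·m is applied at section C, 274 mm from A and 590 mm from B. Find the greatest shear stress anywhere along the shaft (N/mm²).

With uniform GJ and both ends fixed, compatibility θ_AC = θ_CB gives T_A·a = T_B·b, together with T_A + T_B = T₀.
T_A = T₀·b/(a+b) = 6350·590/864.0 = 4336 N·m; T_B = 2014 N·m.
τ in each portion: τ_AC = 4.78×10^7 Pa, τ_CB = 2.22×10^7 Pa; maximum is in AC.
τ_max = T_AC·r/J = 4336·0.0386/3.51×10^-6 = 4.781×10^7 Pa.

47.8 N/mm²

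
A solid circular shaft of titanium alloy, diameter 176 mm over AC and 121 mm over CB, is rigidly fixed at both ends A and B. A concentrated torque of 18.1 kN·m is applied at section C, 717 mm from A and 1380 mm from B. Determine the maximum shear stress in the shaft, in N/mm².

Compatibility: T_A·a/J_AC = T_B·b/J_CB with T_A + T_B = T₀.
J_AC = 9.42×10^-5 m⁴, J_CB = 2.10×10^-5 m⁴, so T_A = T₀·(J_AC/a)/((J_AC/a)+(J_CB/b)) = 16220 N·m, T_B = 1882 N·m.
τ in each portion: τ_AC = 1.52×10^7 Pa, τ_CB = 5.41×10^6 Pa; maximum is in AC.
τ_max = T_AC·r/J = 16220·0.0880/9.42×10^-5 = 1.515×10^7 Pa.

15.2 N/mm²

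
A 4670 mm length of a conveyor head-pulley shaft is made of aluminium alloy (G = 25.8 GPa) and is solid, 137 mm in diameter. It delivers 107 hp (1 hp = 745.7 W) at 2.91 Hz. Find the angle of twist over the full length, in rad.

ω = 2π·2.91 = 18.28 rad/s, so T = P/ω = 107×745.7 / 18.28 = 4364 N·m.
J = πd⁴/32 = π(0.137)⁴/32 = 3.458×10^-5 m⁴.
θ = T·L/(G·J) = 4364 × 4.67 / (25.8×10⁹ × 3.458×10^-5) = 0.02284 rad.

0.0228 rad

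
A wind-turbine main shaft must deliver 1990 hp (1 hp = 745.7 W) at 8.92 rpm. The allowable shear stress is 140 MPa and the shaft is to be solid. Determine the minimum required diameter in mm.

387 mm

ω = 2π·8.92/60 = 0.9341 rad/s, so T = P/ω = 1990×745.7 / 0.9341 = 1.589e6 N·m.
For a solid shaft τ_max = 16T/(πd³), so d = (16T/(π τ_allow))^(1/3) = (16·1.589e6/(π·1.40×10^8))^(1/3) = 0.3866 m.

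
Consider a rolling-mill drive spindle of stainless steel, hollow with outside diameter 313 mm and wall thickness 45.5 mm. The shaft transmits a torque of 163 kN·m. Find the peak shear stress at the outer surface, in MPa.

36.2 MPa

J = π(d_o⁴ − d_i⁴)/32 = π(0.313⁴ − 0.222⁴)/32 = 7.038×10^-4 m⁴.
τ_max = T·r/J = 163000 × 0.157 / 7.038×10^-4 = 3.624×10^7 Pa.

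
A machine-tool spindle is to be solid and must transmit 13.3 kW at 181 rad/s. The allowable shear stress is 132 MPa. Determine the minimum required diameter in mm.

ω = 181 rad/s, so T = P/ω = 13.3×10³ / 181.0 = 73.48 N·m.
For a solid shaft τ_max = 16T/(πd³), so d = (16T/(π τ_allow))^(1/3) = (16·73.48/(π·1.32×10^8))^(1/3) = 0.01415 m.

14.2 mm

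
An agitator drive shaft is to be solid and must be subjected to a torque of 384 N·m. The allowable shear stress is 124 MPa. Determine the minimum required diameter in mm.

25.1 mm

For a solid shaft τ_max = 16T/(πd³), so d = (16T/(π τ_allow))^(1/3) = (16·384.0/(π·1.24×10^8))^(1/3) = 0.02508 m.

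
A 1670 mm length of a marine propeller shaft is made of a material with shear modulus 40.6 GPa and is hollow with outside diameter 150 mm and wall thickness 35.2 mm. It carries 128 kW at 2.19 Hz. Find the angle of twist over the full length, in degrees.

ω = 2π·2.19 = 13.76 rad/s, so T = P/ω = 128×10³ / 13.76 = 9302 N·m.
J = π(d_o⁴ − d_i⁴)/32 = π(0.150⁴ − 0.0796⁴)/32 = 4.576×10^-5 m⁴.
θ = T·L/(G·J) = 9302 × 1.67 / (40.6×10⁹ × 4.576×10^-5) = 8.362×10^-3 rad.

0.479°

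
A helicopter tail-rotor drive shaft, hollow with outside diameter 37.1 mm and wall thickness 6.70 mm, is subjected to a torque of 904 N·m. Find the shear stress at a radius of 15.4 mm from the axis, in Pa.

J = π(d_o⁴ − d_i⁴)/32 = π(0.0371⁴ − 0.0237⁴)/32 = 1.550×10^-7 m⁴.
Shear stress varies linearly with radius: τ = T·r/J = 904.0 × 0.0154 / 1.550×10^-7 = 8.981×10^7 Pa.

8.98e7 Pa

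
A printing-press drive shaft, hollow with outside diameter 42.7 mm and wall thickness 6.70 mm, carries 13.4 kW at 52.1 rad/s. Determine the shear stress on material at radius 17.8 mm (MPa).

18.0 MPa

ω = 52.1 rad/s, so T = P/ω = 13.4×10³ / 52.10 = 257.2 N·m.
J = π(d_o⁴ − d_i⁴)/32 = π(0.0427⁴ − 0.0293⁴)/32 = 2.540×10^-7 m⁴.
Shear stress varies linearly with radius: τ = T·r/J = 257.2 × 0.0178 / 2.540×10^-7 = 1.802×10^7 Pa.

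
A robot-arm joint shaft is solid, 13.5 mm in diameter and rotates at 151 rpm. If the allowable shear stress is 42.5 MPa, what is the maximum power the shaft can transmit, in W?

J = πd⁴/32 = π(0.0135)⁴/32 = 3.261×10^-9 m⁴.
T_max = τ_allow·J/r = 4.25×10^7 × 3.261×10^-9 / 0.00675 = 20.53 N·m.
ω = 2π·151/60 = 15.81 rad/s, so P_max = T_max·ω = 324.7 W.

325 W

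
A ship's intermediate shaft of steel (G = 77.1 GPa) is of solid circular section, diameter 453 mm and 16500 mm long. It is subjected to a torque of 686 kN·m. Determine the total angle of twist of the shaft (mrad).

35.5 mrad

J = πd⁴/32 = π(0.453)⁴/32 = 4.134×10^-3 m⁴.
θ = T·L/(G·J) = 686000 × 16.5 / (77.1×10⁹ × 4.134×10^-3) = 0.03551 rad.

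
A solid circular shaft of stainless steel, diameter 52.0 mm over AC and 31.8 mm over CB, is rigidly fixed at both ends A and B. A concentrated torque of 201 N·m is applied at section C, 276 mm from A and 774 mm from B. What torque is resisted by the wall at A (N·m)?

191 N·m

Compatibility: T_A·a/J_AC = T_B·b/J_CB with T_A + T_B = T₀.
J_AC = 7.18×10^-7 m⁴, J_CB = 1.00×10^-7 m⁴, so T_A = T₀·(J_AC/a)/((J_AC/a)+(J_CB/b)) = 191.5 N·m, T_B = 9.548 N·m.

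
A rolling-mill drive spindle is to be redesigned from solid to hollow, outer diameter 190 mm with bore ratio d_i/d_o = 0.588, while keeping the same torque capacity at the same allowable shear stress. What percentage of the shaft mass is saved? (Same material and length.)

28.8 %

Equal τ_max and T ⇒ the solid shaft needs d_s³ = d_o³(1−k⁴), so d_s = 190·(1−0.588⁴)^(1/3) = 182.1 mm.
Area ratio A_h/A_s = d_o²(1−k²)/d_s² = (1−k²)/(1−k⁴)^(2/3) = 0.7122.
Mass saving = 1 − 0.7122 = 28.8 %.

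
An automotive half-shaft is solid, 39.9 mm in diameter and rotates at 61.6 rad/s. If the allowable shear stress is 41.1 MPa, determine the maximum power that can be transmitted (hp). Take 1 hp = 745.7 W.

42.3 hp

J = πd⁴/32 = π(0.0399)⁴/32 = 2.488×10^-7 m⁴.
T_max = τ_allow·J/r = 4.11×10^7 × 2.488×10^-7 / 0.0199 = 512.6 N·m.
ω = 61.6 rad/s, so P_max = T_max·ω = 3.158×10^4 W.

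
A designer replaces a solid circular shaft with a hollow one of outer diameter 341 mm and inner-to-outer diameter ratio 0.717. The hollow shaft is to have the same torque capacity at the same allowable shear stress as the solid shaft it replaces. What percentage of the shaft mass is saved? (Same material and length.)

40.4 %

Equal τ_max and T ⇒ the solid shaft needs d_s³ = d_o³(1−k⁴), so d_s = 341·(1−0.717⁴)^(1/3) = 307.8 mm.
Area ratio A_h/A_s = d_o²(1−k²)/d_s² = (1−k²)/(1−k⁴)^(2/3) = 0.5962.
Mass saving = 1 − 0.5962 = 40.4 %.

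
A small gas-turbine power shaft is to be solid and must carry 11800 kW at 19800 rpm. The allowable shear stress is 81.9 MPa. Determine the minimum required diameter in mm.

ω = 2π·19800/60 = 2073 rad/s, so T = P/ω = 11800×10³ / 2073 = 5691 N·m.
For a solid shaft τ_max = 16T/(πd³), so d = (16T/(π τ_allow))^(1/3) = (16·5691/(π·8.19×10^7))^(1/3) = 0.07073 m.

70.7 mm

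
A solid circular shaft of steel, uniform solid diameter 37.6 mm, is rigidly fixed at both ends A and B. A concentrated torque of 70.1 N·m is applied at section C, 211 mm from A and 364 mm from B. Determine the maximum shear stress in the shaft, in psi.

With uniform GJ and both ends fixed, compatibility θ_AC = θ_CB gives T_A·a = T_B·b, together with T_A + T_B = T₀.
T_A = T₀·b/(a+b) = 70.10·364/575.0 = 44.38 N·m; T_B = 25.72 N·m.
τ in each portion: τ_AC = 4.25×10^6 Pa, τ_CB = 2.46×10^6 Pa; maximum is in AC.
τ_max = T_AC·r/J = 44.38·0.0188/1.96×10^-7 = 4.252×10^6 Pa.

617 psi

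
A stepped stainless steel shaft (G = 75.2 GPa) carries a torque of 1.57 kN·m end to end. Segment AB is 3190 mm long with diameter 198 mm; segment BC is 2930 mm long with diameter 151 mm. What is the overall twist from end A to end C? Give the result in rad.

J_AB = π(0.198)⁴/32 = 1.51×10^-4 m⁴; J_BC = π(0.151)⁴/32 = 5.10×10^-5 m⁴.
θ = (T/G)·Σ L_i/J_i = (1570/75.2×10⁹)·(3.19/1.51×10^-4 + 2.93/5.10×10^-5) = 1.640×10^-3 rad.

0.00164 rad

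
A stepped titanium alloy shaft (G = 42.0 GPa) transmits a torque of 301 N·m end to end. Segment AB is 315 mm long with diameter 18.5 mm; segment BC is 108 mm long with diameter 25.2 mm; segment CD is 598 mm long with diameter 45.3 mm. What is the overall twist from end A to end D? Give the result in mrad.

226 mrad

J_AB = π(0.0185)⁴/32 = 1.15×10^-8 m⁴; J_BC = π(0.0252)⁴/32 = 3.96×10^-8 m⁴; J_CD = π(0.0453)⁴/32 = 4.13×10^-7 m⁴.
θ = (T/G)·Σ L_i/J_i = (301.0/42.0×10⁹)·(0.315/1.15×10^-8 + 0.108/3.96×10^-8 + 0.598/4.13×10^-7) = 0.2262 rad.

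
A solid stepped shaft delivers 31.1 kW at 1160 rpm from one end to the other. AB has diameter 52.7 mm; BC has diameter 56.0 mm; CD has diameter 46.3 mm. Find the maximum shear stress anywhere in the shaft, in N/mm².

13.1 N/mm²

ω = 2π·1160/60 = 121.5 rad/s, so T = P/ω = 31.1×10³ / 121.5 = 256.0 N·m.
Under the same torque, τ_max = 16T/(πd³) is largest where d is smallest — segment CD (d = 46.3 mm).
τ_max = 16·256.0/(π·(0.0463)³) = 1.314×10^7 Pa.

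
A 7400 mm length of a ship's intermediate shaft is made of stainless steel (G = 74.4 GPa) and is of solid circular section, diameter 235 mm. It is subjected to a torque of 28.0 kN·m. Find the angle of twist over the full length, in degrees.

0.533°

J = πd⁴/32 = π(0.235)⁴/32 = 2.994×10^-4 m⁴.
θ = T·L/(G·J) = 28000 × 7.40 / (74.4×10⁹ × 2.994×10^-4) = 9.301×10^-3 rad.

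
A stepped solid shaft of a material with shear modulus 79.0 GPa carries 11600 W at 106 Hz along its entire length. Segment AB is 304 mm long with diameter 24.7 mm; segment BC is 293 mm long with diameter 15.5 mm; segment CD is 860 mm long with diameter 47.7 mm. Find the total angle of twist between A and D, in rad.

0.0136 rad

ω = 2π·106 = 666.0 rad/s, so T = P/ω = 11600 / 666.0 = 17.42 N·m.
J_AB = π(0.0247)⁴/32 = 3.65×10^-8 m⁴; J_BC = π(0.0155)⁴/32 = 5.67×10^-9 m⁴; J_CD = π(0.0477)⁴/32 = 5.08×10^-7 m⁴.
θ = (T/G)·Σ L_i/J_i = (17.42/79.0×10⁹)·(0.304/3.65×10^-8 + 0.293/5.67×10^-9 + 0.860/5.08×10^-7) = 0.01361 rad.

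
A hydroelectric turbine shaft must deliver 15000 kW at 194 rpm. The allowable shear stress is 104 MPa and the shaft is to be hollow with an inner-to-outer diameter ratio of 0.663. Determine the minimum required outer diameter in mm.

355 mm

ω = 2π·194/60 = 20.32 rad/s, so T = P/ω = 15000×10³ / 20.32 = 738300 N·m.
For a hollow shaft with d_i/d_o = 0.663: τ_max = 16T/(π d_o³ (1−k⁴)), so d_o = [16T/(π τ_allow (1−k⁴))]^(1/3) = [16·738300/(π·1.04×10^8·0.8068)]^(1/3) = 0.3552 m.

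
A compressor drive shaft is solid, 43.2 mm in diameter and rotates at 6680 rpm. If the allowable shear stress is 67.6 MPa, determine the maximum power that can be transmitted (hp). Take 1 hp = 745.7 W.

1000 hp

J = πd⁴/32 = π(0.0432)⁴/32 = 3.419×10^-7 m⁴.
T_max = τ_allow·J/r = 6.76×10^7 × 3.419×10^-7 / 0.0216 = 1070 N·m.
ω = 2π·6680/60 = 699.5 rad/s, so P_max = T_max·ω = 7.486×10^5 W.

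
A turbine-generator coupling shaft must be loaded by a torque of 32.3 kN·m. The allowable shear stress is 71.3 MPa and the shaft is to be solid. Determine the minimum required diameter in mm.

For a solid shaft τ_max = 16T/(πd³), so d = (16T/(π τ_allow))^(1/3) = (16·32300/(π·7.13×10^7))^(1/3) = 0.1321 m.

132 mm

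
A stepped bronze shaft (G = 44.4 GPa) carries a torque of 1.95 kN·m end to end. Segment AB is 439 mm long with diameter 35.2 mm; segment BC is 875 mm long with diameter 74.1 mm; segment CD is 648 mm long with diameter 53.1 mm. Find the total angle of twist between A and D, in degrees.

J_AB = π(0.0352)⁴/32 = 1.51×10^-7 m⁴; J_BC = π(0.0741)⁴/32 = 2.96×10^-6 m⁴; J_CD = π(0.0531)⁴/32 = 7.81×10^-7 m⁴.
θ = (T/G)·Σ L_i/J_i = (1950/44.4×10⁹)·(0.439/1.51×10^-7 + 0.875/2.96×10^-6 + 0.648/7.81×10^-7) = 0.1774 rad.

10.2°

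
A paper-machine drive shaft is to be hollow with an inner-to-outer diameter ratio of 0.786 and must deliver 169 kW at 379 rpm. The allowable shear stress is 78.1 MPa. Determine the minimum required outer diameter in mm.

76.6 mm

ω = 2π·379/60 = 39.69 rad/s, so T = P/ω = 169×10³ / 39.69 = 4258 N·m.
For a hollow shaft with d_i/d_o = 0.786: τ_max = 16T/(π d_o³ (1−k⁴)), so d_o = [16T/(π τ_allow (1−k⁴))]^(1/3) = [16·4258/(π·7.81×10^7·0.6183)]^(1/3) = 0.07658 m.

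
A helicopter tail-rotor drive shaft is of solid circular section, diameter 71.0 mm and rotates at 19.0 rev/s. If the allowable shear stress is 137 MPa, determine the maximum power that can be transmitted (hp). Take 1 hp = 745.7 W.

J = πd⁴/32 = π(0.0710)⁴/32 = 2.495×10^-6 m⁴.
T_max = τ_allow·J/r = 1.37×10^8 × 2.495×10^-6 / 0.0355 = 9628 N·m.
ω = 2π·19.0 = 119.4 rad/s, so P_max = T_max·ω = 1.149×10^6 W.

1540 hp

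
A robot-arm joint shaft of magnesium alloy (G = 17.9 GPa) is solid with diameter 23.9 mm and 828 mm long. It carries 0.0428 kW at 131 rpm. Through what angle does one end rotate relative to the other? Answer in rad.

0.00451 rad

ω = 2π·131/60 = 13.72 rad/s, so T = P/ω = 0.0428×10³ / 13.72 = 3.120 N·m.
J = πd⁴/32 = π(0.0239)⁴/32 = 3.203×10^-8 m⁴.
θ = T·L/(G·J) = 3.120 × 0.828 / (17.9×10⁹ × 3.203×10^-8) = 4.505×10^-3 rad.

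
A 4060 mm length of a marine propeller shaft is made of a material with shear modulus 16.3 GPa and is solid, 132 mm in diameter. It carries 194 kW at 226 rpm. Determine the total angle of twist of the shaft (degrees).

3.92°

ω = 2π·226/60 = 23.67 rad/s, so T = P/ω = 194×10³ / 23.67 = 8197 N·m.
J = πd⁴/32 = π(0.132)⁴/32 = 2.981×10^-5 m⁴.
θ = T·L/(G·J) = 8197 × 4.06 / (16.3×10⁹ × 2.981×10^-5) = 0.06850 rad.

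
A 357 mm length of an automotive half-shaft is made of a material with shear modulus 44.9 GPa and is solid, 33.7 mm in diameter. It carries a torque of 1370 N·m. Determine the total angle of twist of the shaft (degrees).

4.93°

J = πd⁴/32 = π(0.0337)⁴/32 = 1.266×10^-7 m⁴.
θ = T·L/(G·J) = 1370 × 0.357 / (44.9×10⁹ × 1.266×10^-7) = 0.08602 rad.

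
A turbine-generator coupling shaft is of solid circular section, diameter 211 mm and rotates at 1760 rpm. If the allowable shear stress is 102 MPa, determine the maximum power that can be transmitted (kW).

J = πd⁴/32 = π(0.211)⁴/32 = 1.946×10^-4 m⁴.
T_max = τ_allow·J/r = 1.02×10^8 × 1.946×10^-4 / 0.105 = 188100 N·m.
ω = 2π·1760/60 = 184.3 rad/s, so P_max = T_max·ω = 3.468×10^7 W.

34700 kW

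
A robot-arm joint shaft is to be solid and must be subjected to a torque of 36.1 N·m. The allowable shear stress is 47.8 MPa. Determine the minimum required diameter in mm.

For a solid shaft τ_max = 16T/(πd³), so d = (16T/(π τ_allow))^(1/3) = (16·36.10/(π·4.78×10^7))^(1/3) = 0.01567 m.

15.7 mm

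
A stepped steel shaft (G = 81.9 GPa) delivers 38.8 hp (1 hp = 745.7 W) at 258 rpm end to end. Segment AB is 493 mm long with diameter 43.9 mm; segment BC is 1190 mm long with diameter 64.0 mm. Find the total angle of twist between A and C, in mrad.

ω = 2π·258/60 = 27.02 rad/s, so T = P/ω = 38.8×745.7 / 27.02 = 1071 N·m.
J_AB = π(0.0439)⁴/32 = 3.65×10^-7 m⁴; J_BC = π(0.0640)⁴/32 = 1.65×10^-6 m⁴.
θ = (T/G)·Σ L_i/J_i = (1071/81.9×10⁹)·(0.493/3.65×10^-7 + 1.19/1.65×10^-6) = 0.02713 rad.

27.1 mrad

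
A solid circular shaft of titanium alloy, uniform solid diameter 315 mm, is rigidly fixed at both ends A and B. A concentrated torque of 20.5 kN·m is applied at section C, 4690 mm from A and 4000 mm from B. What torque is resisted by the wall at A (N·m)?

9440 N·m

With uniform GJ and both ends fixed, compatibility θ_AC = θ_CB gives T_A·a = T_B·b, together with T_A + T_B = T₀.
T_A = T₀·b/(a+b) = 20500·4000/8690 = 9436 N·m; T_B = 11060 N·m.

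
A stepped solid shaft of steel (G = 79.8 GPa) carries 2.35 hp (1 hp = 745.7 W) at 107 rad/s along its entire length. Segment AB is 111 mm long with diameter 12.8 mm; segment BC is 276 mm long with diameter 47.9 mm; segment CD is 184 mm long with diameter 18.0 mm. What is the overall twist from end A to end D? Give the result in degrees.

0.712°

ω = 107 rad/s, so T = P/ω = 2.35×745.7 / 107.0 = 16.38 N·m.
J_AB = π(0.0128)⁴/32 = 2.64×10^-9 m⁴; J_BC = π(0.0479)⁴/32 = 5.17×10^-7 m⁴; J_CD = π(0.0180)⁴/32 = 1.03×10^-8 m⁴.
θ = (T/G)·Σ L_i/J_i = (16.38/79.8×10⁹)·(0.111/2.64×10^-9 + 0.276/5.17×10^-7 + 0.184/1.03×10^-8) = 0.01242 rad.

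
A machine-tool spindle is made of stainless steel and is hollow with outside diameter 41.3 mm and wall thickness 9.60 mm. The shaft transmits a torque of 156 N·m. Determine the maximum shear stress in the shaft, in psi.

1780 psi

J = π(d_o⁴ − d_i⁴)/32 = π(0.0413⁴ − 0.0221⁴)/32 = 2.622×10^-7 m⁴.
τ_max = T·r/J = 156.0 × 0.0206 / 2.622×10^-7 = 1.229×10^7 Pa.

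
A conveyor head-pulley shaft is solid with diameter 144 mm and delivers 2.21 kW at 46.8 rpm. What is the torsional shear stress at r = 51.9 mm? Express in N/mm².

ω = 2π·46.8/60 = 4.901 rad/s, so T = P/ω = 2.21×10³ / 4.901 = 450.9 N·m.
J = πd⁴/32 = π(0.144)⁴/32 = 4.221×10^-5 m⁴.
Shear stress varies linearly with radius: τ = T·r/J = 450.9 × 0.0519 / 4.221×10^-5 = 5.544×10^5 Pa.

0.554 N/mm²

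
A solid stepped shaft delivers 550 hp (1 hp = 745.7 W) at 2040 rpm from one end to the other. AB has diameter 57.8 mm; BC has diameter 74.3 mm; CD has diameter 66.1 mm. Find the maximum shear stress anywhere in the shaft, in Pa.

5.06e7 Pa

ω = 2π·2040/60 = 213.6 rad/s, so T = P/ω = 550×745.7 / 213.6 = 1920 N·m.
Under the same torque, τ_max = 16T/(πd³) is largest where d is smallest — segment AB (d = 57.8 mm).
τ_max = 16·1920/(π·(0.0578)³) = 5.064×10^7 Pa.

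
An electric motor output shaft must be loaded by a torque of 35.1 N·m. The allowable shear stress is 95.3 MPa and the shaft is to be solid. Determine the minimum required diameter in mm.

For a solid shaft τ_max = 16T/(πd³), so d = (16T/(π τ_allow))^(1/3) = (16·35.10/(π·9.53×10^7))^(1/3) = 0.01233 m.

12.3 mm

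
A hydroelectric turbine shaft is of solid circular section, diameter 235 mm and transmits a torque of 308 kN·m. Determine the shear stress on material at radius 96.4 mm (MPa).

99.2 MPa

J = πd⁴/32 = π(0.235)⁴/32 = 2.994×10^-4 m⁴.
Shear stress varies linearly with radius: τ = T·r/J = 308000 × 0.0964 / 2.994×10^-4 = 9.916×10^7 Pa.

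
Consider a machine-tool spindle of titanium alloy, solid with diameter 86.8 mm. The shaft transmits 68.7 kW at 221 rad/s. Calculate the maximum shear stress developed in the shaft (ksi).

ω = 221 rad/s, so T = P/ω = 68.7×10³ / 221.0 = 310.9 N·m.
J = πd⁴/32 = π(0.0868)⁴/32 = 5.573×10^-6 m⁴.
τ_max = T·r/J = 310.9 × 0.0434 / 5.573×10^-6 = 2.421×10^6 Pa.

0.351 ksi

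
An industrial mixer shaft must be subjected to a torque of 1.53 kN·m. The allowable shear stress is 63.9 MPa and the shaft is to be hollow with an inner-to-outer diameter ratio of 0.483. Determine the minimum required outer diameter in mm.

For a hollow shaft with d_i/d_o = 0.483: τ_max = 16T/(π d_o³ (1−k⁴)), so d_o = [16T/(π τ_allow (1−k⁴))]^(1/3) = [16·1530/(π·6.39×10^7·0.9456)]^(1/3) = 0.05052 m.

50.5 mm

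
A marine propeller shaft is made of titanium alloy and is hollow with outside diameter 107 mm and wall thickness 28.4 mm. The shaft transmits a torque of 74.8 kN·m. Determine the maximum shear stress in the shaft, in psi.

J = π(d_o⁴ − d_i⁴)/32 = π(0.107⁴ − 0.0502⁴)/32 = 1.225×10^-5 m⁴.
τ_max = T·r/J = 74800 × 0.0535 / 1.225×10^-5 = 3.268×10^8 Pa.

47400 psi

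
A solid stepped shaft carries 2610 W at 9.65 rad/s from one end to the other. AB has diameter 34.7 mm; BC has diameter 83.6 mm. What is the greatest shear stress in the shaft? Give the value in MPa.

ω = 9.65 rad/s, so T = P/ω = 2610 / 9.650 = 270.5 N·m.
Under the same torque, τ_max = 16T/(πd³) is largest where d is smallest — segment AB (d = 34.7 mm).
τ_max = 16·270.5/(π·(0.0347)³) = 3.297×10^7 Pa.

33.0 MPa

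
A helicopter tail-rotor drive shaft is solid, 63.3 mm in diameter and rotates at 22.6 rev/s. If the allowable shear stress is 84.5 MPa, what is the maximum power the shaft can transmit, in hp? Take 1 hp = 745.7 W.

J = πd⁴/32 = π(0.0633)⁴/32 = 1.576×10^-6 m⁴.
T_max = τ_allow·J/r = 8.45×10^7 × 1.576×10^-6 / 0.0316 = 4208 N·m.
ω = 2π·22.6 = 142.0 rad/s, so P_max = T_max·ω = 5.976×10^5 W.

801 hp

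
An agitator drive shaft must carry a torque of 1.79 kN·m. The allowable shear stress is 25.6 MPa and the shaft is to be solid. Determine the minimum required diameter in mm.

For a solid shaft τ_max = 16T/(πd³), so d = (16T/(π τ_allow))^(1/3) = (16·1790/(π·2.56×10^7))^(1/3) = 0.07088 m.

70.9 mm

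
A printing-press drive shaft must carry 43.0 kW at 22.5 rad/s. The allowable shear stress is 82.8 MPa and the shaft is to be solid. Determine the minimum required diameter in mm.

ω = 22.5 rad/s, so T = P/ω = 43.0×10³ / 22.50 = 1911 N·m.
For a solid shaft τ_max = 16T/(πd³), so d = (16T/(π τ_allow))^(1/3) = (16·1911/(π·8.28×10^7))^(1/3) = 0.04899 m.

49.0 mm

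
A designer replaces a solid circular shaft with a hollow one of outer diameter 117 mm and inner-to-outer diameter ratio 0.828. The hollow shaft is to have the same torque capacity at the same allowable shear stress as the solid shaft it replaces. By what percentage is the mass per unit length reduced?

Equal τ_max and T ⇒ the solid shaft needs d_s³ = d_o³(1−k⁴), so d_s = 117·(1−0.828⁴)^(1/3) = 94.68 mm.
Area ratio A_h/A_s = d_o²(1−k²)/d_s² = (1−k²)/(1−k⁴)^(2/3) = 0.4801.
Mass saving = 1 − 0.4801 = 52.0 %.

52.0 %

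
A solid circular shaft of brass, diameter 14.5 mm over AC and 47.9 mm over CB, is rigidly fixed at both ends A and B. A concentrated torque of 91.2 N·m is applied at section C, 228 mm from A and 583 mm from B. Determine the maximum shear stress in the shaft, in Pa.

Compatibility: T_A·a/J_AC = T_B·b/J_CB with T_A + T_B = T₀.
J_AC = 4.34×10^-9 m⁴, J_CB = 5.17×10^-7 m⁴, so T_A = T₀·(J_AC/a)/((J_AC/a)+(J_CB/b)) = 1.917 N·m, T_B = 89.28 N·m.
τ in each portion: τ_AC = 3.20×10^6 Pa, τ_CB = 4.14×10^6 Pa; maximum is in CB.
τ_max = T_CB·r/J = 89.28·0.0239/5.17×10^-7 = 4.137×10^6 Pa.

4.14e6 Pa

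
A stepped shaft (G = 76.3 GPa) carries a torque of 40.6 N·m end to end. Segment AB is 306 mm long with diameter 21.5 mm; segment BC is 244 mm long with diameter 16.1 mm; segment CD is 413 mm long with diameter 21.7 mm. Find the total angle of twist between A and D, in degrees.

2.15°

J_AB = π(0.0215)⁴/32 = 2.10×10^-8 m⁴; J_BC = π(0.0161)⁴/32 = 6.60×10^-9 m⁴; J_CD = π(0.0217)⁴/32 = 2.18×10^-8 m⁴.
θ = (T/G)·Σ L_i/J_i = (40.60/76.3×10⁹)·(0.306/2.10×10^-8 + 0.244/6.60×10^-9 + 0.413/2.18×10^-8) = 0.03754 rad.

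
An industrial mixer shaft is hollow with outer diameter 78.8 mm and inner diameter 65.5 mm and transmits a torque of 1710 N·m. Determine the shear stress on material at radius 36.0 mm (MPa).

31.1 MPa

J = π(d_o⁴ − d_i⁴)/32 = π(0.0788⁴ − 0.0655⁴)/32 = 1.978×10^-6 m⁴.
Shear stress varies linearly with radius: τ = T·r/J = 1710 × 0.0360 / 1.978×10^-6 = 3.112×10^7 Pa.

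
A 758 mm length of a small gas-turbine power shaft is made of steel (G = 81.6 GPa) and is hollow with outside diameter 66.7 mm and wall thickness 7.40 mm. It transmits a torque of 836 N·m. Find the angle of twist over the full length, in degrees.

0.362°

J = π(d_o⁴ − d_i⁴)/32 = π(0.0667⁴ − 0.0519⁴)/32 = 1.231×10^-6 m⁴.
θ = T·L/(G·J) = 836.0 × 0.758 / (81.6×10⁹ × 1.231×10^-6) = 6.309×10^-3 rad.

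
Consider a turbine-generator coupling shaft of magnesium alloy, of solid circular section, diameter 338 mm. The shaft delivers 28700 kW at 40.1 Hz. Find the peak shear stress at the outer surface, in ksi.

ω = 2π·40.1 = 252.0 rad/s, so T = P/ω = 28700×10³ / 252.0 = 113900 N·m.
J = πd⁴/32 = π(0.338)⁴/32 = 1.281×10^-3 m⁴.
τ_max = T·r/J = 113900 × 0.169 / 1.281×10^-3 = 1.502×10^7 Pa.

2.18 ksi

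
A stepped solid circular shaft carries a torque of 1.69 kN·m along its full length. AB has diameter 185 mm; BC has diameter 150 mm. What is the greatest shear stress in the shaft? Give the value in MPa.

2.55 MPa

Under the same torque, τ_max = 16T/(πd³) is largest where d is smallest — segment BC (d = 150 mm).
τ_max = 16·1690/(π·(0.150)³) = 2.550×10^6 Pa.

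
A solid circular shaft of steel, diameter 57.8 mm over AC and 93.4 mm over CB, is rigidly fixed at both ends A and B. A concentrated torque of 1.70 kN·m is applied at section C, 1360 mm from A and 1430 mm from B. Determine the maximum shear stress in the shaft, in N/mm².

9.21 N/mm²

Compatibility: T_A·a/J_AC = T_B·b/J_CB with T_A + T_B = T₀.
J_AC = 1.10×10^-6 m⁴, J_CB = 7.47×10^-6 m⁴, so T_A = T₀·(J_AC/a)/((J_AC/a)+(J_CB/b)) = 227.1 N·m, T_B = 1473 N·m.
τ in each portion: τ_AC = 5.99×10^6 Pa, τ_CB = 9.21×10^6 Pa; maximum is in CB.
τ_max = T_CB·r/J = 1473·0.0467/7.47×10^-6 = 9.206×10^6 Pa.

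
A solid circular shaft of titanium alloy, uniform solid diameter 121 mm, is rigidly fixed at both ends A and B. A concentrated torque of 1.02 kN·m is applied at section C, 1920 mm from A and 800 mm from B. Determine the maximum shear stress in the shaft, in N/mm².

2.07 N/mm²

With uniform GJ and both ends fixed, compatibility θ_AC = θ_CB gives T_A·a = T_B·b, together with T_A + T_B = T₀.
T_A = T₀·b/(a+b) = 1020·800/2720 = 300.0 N·m; T_B = 720.0 N·m.
τ in each portion: τ_AC = 8.62×10^5 Pa, τ_CB = 2.07×10^6 Pa; maximum is in CB.
τ_max = T_CB·r/J = 720.0·0.0605/2.10×10^-5 = 2.070×10^6 Pa.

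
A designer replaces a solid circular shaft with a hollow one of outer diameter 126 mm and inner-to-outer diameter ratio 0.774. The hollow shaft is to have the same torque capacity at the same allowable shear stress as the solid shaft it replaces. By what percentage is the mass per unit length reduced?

46.1 %

Equal τ_max and T ⇒ the solid shaft needs d_s³ = d_o³(1−k⁴), so d_s = 126·(1−0.774⁴)^(1/3) = 108.6 mm.
Area ratio A_h/A_s = d_o²(1−k²)/d_s² = (1−k²)/(1−k⁴)^(2/3) = 0.5392.
Mass saving = 1 − 0.5392 = 46.1 %.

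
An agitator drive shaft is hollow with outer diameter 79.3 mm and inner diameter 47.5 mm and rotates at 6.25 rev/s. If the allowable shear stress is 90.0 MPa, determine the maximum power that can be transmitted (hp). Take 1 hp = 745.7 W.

404 hp

J = π(d_o⁴ − d_i⁴)/32 = π(0.0793⁴ − 0.0475⁴)/32 = 3.383×10^-6 m⁴.
T_max = τ_allow·J/r = 9.00×10^7 × 3.383×10^-6 / 0.0396 = 7678 N·m.
ω = 2π·6.25 = 39.27 rad/s, so P_max = T_max·ω = 3.015×10^5 W.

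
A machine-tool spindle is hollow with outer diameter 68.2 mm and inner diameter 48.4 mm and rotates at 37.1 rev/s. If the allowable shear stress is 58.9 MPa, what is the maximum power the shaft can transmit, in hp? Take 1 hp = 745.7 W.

J = π(d_o⁴ − d_i⁴)/32 = π(0.0682⁴ − 0.0484⁴)/32 = 1.585×10^-6 m⁴.
T_max = τ_allow·J/r = 5.89×10^7 × 1.585×10^-6 / 0.0341 = 2738 N·m.
ω = 2π·37.1 = 233.1 rad/s, so P_max = T_max·ω = 6.383×10^5 W.

856 hp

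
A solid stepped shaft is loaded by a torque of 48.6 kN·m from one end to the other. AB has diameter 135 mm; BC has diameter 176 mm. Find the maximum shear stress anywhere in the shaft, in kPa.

Under the same torque, τ_max = 16T/(πd³) is largest where d is smallest — segment AB (d = 135 mm).
τ_max = 16·48600/(π·(0.135)³) = 1.006×10^8 Pa.

101000 kPa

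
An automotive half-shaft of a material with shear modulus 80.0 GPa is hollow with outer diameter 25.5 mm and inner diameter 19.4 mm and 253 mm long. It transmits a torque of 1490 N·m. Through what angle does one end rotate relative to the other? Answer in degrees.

9.78°

J = π(d_o⁴ − d_i⁴)/32 = π(0.0255⁴ − 0.0194⁴)/32 = 2.760×10^-8 m⁴.
θ = T·L/(G·J) = 1490 × 0.253 / (80.0×10⁹ × 2.760×10^-8) = 0.1707 rad.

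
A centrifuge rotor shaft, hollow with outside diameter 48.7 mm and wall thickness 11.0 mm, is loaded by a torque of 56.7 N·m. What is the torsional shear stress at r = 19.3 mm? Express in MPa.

J = π(d_o⁴ − d_i⁴)/32 = π(0.0487⁴ − 0.0267⁴)/32 = 5.023×10^-7 m⁴.
Shear stress varies linearly with radius: τ = T·r/J = 56.70 × 0.0193 / 5.023×10^-7 = 2.178×10^6 Pa.

2.18 MPa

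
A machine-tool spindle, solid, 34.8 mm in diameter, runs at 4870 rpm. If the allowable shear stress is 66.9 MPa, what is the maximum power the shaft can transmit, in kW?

J = πd⁴/32 = π(0.0348)⁴/32 = 1.440×10^-7 m⁴.
T_max = τ_allow·J/r = 6.69×10^7 × 1.440×10^-7 / 0.0174 = 553.6 N·m.
ω = 2π·4870/60 = 510.0 rad/s, so P_max = T_max·ω = 2.823×10^5 W.

282 kW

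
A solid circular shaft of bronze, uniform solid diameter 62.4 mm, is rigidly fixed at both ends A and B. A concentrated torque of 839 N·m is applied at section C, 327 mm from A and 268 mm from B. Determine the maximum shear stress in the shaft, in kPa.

9670 kPa

With uniform GJ and both ends fixed, compatibility θ_AC = θ_CB gives T_A·a = T_B·b, together with T_A + T_B = T₀.
T_A = T₀·b/(a+b) = 839.0·268/595.0 = 377.9 N·m; T_B = 461.1 N·m.
τ in each portion: τ_AC = 7.92×10^6 Pa, τ_CB = 9.67×10^6 Pa; maximum is in CB.
τ_max = T_CB·r/J = 461.1·0.0312/1.49×10^-6 = 9.665×10^6 Pa.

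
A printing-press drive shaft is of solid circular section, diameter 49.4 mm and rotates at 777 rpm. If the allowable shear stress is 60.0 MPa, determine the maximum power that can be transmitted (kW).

J = πd⁴/32 = π(0.0494)⁴/32 = 5.847×10^-7 m⁴.
T_max = τ_allow·J/r = 6.00×10^7 × 5.847×10^-7 / 0.0247 = 1420 N·m.
ω = 2π·777/60 = 81.37 rad/s, so P_max = T_max·ω = 1.156×10^5 W.

116 kW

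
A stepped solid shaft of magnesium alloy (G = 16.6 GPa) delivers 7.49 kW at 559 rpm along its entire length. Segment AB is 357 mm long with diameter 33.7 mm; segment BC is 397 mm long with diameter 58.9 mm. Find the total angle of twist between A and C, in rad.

ω = 2π·559/60 = 58.54 rad/s, so T = P/ω = 7.49×10³ / 58.54 = 128.0 N·m.
J_AB = π(0.0337)⁴/32 = 1.27×10^-7 m⁴; J_BC = π(0.0589)⁴/32 = 1.18×10^-6 m⁴.
θ = (T/G)·Σ L_i/J_i = (128.0/16.6×10⁹)·(0.357/1.27×10^-7 + 0.397/1.18×10^-6) = 0.02432 rad.

0.0243 rad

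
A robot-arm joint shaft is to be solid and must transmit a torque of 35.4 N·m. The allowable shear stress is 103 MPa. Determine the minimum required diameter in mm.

12.1 mm

For a solid shaft τ_max = 16T/(πd³), so d = (16T/(π τ_allow))^(1/3) = (16·35.40/(π·1.03×10^8))^(1/3) = 0.01205 m.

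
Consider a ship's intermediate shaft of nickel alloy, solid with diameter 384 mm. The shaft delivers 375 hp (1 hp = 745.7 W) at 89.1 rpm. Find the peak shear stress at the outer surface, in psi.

ω = 2π·89.1/60 = 9.331 rad/s, so T = P/ω = 375×745.7 / 9.331 = 29970 N·m.
J = πd⁴/32 = π(0.384)⁴/32 = 2.135×10^-3 m⁴.
τ_max = T·r/J = 29970 × 0.192 / 2.135×10^-3 = 2.696×10^6 Pa.

391 psi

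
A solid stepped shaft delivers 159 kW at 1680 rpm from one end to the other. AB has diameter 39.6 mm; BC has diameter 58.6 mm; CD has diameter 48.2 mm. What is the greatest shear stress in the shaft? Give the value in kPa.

74100 kPa

ω = 2π·1680/60 = 175.9 rad/s, so T = P/ω = 159×10³ / 175.9 = 903.8 N·m.
Under the same torque, τ_max = 16T/(πd³) is largest where d is smallest — segment AB (d = 39.6 mm).
τ_max = 16·903.8/(π·(0.0396)³) = 7.412×10^7 Pa.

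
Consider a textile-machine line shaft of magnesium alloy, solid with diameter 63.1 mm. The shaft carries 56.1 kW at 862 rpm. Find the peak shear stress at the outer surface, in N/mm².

ω = 2π·862/60 = 90.27 rad/s, so T = P/ω = 56.1×10³ / 90.27 = 621.5 N·m.
J = πd⁴/32 = π(0.0631)⁴/32 = 1.556×10^-6 m⁴.
τ_max = T·r/J = 621.5 × 0.0316 / 1.556×10^-6 = 1.260×10^7 Pa.

12.6 N/mm²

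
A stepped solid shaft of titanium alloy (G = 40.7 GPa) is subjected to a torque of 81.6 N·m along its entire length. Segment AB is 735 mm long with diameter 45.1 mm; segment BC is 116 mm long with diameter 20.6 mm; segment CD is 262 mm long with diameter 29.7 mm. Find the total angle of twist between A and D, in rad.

J_AB = π(0.0451)⁴/32 = 4.06×10^-7 m⁴; J_BC = π(0.0206)⁴/32 = 1.77×10^-8 m⁴; J_CD = π(0.0297)⁴/32 = 7.64×10^-8 m⁴.
θ = (T/G)·Σ L_i/J_i = (81.60/40.7×10⁹)·(0.735/4.06×10^-7 + 0.116/1.77×10^-8 + 0.262/7.64×10^-8) = 0.02366 rad.

0.0237 rad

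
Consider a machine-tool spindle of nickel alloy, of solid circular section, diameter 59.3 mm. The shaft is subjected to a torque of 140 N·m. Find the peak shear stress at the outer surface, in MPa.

J = πd⁴/32 = π(0.0593)⁴/32 = 1.214×10^-6 m⁴.
τ_max = T·r/J = 140.0 × 0.0296 / 1.214×10^-6 = 3.419×10^6 Pa.

3.42 MPa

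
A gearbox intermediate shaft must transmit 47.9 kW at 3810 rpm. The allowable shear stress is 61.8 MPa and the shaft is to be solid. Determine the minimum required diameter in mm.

21.5 mm

ω = 2π·3810/60 = 399.0 rad/s, so T = P/ω = 47.9×10³ / 399.0 = 120.1 N·m.
For a solid shaft τ_max = 16T/(πd³), so d = (16T/(π τ_allow))^(1/3) = (16·120.1/(π·6.18×10^7))^(1/3) = 0.02147 m.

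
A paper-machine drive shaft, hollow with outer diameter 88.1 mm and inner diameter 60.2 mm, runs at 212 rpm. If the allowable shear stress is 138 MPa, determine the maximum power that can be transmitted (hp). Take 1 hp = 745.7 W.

J = π(d_o⁴ − d_i⁴)/32 = π(0.0881⁴ − 0.0602⁴)/32 = 4.625×10^-6 m⁴.
T_max = τ_allow·J/r = 1.38×10^8 × 4.625×10^-6 / 0.0440 = 14490 N·m.
ω = 2π·212/60 = 22.20 rad/s, so P_max = T_max·ω = 3.217×10^5 W.

431 hp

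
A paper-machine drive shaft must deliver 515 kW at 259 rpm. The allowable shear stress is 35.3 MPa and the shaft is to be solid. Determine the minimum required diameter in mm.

140 mm

ω = 2π·259/60 = 27.12 rad/s, so T = P/ω = 515×10³ / 27.12 = 18990 N·m.
For a solid shaft τ_max = 16T/(πd³), so d = (16T/(π τ_allow))^(1/3) = (16·18990/(π·3.53×10^7))^(1/3) = 0.1399 m.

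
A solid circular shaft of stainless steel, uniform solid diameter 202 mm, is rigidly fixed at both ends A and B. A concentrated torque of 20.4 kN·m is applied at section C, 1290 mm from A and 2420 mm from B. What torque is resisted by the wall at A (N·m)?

13300 N·m

With uniform GJ and both ends fixed, compatibility θ_AC = θ_CB gives T_A·a = T_B·b, together with T_A + T_B = T₀.
T_A = T₀·b/(a+b) = 20400·2420/3710 = 13310 N·m; T_B = 7093 N·m.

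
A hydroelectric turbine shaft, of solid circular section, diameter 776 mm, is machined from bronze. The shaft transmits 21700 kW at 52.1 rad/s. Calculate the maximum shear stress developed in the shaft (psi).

658 psi

ω = 52.1 rad/s, so T = P/ω = 21700×10³ / 52.10 = 416500 N·m.
J = πd⁴/32 = π(0.776)⁴/32 = 0.03560 m⁴.
τ_max = T·r/J = 416500 × 0.388 / 0.03560 = 4.539×10^6 Pa.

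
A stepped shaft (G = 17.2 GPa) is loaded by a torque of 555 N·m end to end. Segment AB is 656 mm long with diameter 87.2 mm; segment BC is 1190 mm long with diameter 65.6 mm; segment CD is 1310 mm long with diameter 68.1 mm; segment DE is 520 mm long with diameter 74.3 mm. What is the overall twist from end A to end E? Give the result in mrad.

50.5 mrad

J_AB = π(0.0872)⁴/32 = 5.68×10^-6 m⁴; J_BC = π(0.0656)⁴/32 = 1.82×10^-6 m⁴; J_CD = π(0.0681)⁴/32 = 2.11×10^-6 m⁴; J_DE = π(0.0743)⁴/32 = 2.99×10^-6 m⁴.
θ = (T/G)·Σ L_i/J_i = (555.0/17.2×10⁹)·(0.656/5.68×10^-6 + 1.19/1.82×10^-6 + 1.31/2.11×10^-6 + 0.520/2.99×10^-6) = 0.05048 rad.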